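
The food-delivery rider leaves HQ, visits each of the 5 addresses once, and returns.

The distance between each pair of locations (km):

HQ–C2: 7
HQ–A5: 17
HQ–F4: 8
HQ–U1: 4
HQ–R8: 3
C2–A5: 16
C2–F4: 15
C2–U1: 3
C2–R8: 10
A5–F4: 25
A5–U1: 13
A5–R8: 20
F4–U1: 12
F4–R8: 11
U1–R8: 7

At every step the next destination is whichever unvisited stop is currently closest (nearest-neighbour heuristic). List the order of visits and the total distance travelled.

Nearest-neighbour total = 70 km; route HQ → R8 → U1 → C2 → F4 → A5 → HQ.

HQ → [R8:3 / U1:4 / C2:7 / F4:8 / A5:17] → R8 (3)
R8 → [U1:7 / C2:10 / F4:11 / A5:20] → U1 (7)
U1 → [C2:3 / F4:12 / A5:13] → C2 (3)
C2 → [F4:15 / A5:16] → F4 (15)
F4 → [A5:25] → A5 (25)
Return A5→HQ: 17.
Total = 3 + 7 + 3 + 15 + 25 + 17 = 70.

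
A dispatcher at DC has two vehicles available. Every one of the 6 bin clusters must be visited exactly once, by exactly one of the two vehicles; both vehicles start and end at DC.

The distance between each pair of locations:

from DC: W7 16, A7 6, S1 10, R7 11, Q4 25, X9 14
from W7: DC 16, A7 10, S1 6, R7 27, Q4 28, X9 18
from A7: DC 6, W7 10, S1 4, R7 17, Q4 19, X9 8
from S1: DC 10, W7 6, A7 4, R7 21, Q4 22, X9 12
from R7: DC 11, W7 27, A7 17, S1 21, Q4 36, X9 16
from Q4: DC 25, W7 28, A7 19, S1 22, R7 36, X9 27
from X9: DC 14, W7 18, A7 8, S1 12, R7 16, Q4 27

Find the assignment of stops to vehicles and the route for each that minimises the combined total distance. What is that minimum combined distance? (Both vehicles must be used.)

107 — the smallest possible combined total.

There are 2^5 − 1 = 31 ways to divide the 6 stops into two non-empty groups. For each, the best each vehicle can do is its own shortest tour through its group:
  {W7} + {A7, S1, R7, Q4, X9}: 32 + 86 = 118
  {A7} + {W7, S1, R7, Q4, X9}: 12 + 98 = 110
  {W7, A7} + {S1, R7, Q4, X9}: 32 + 86 = 118
  {S1} + {W7, A7, R7, Q4, X9}: 20 + 98 = 118
  {W7, S1} + {A7, R7, Q4, X9}: 32 + 79 = 111
  {A7, S1} + {W7, R7, Q4, X9}: 20 + 98 = 118
  … (31 splits in total)
  {R7} + {W7, A7, S1, Q4, X9}: 22 + 85 = 107  ← best
Best: vehicle 1 DC → R7 → DC = 22; vehicle 2 DC → W7 → S1 → Q4 → A7 → X9 → DC = 85; combined 107.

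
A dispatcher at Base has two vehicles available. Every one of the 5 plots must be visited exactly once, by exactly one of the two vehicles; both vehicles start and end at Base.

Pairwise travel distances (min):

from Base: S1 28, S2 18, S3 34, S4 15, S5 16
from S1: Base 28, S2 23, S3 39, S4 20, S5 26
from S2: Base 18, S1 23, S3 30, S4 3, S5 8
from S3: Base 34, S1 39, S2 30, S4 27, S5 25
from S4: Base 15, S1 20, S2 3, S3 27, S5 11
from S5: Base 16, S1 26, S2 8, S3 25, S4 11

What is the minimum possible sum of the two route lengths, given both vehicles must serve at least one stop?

Try each way of splitting the stops between the two vehicles (each non-empty) and, for each split, find the best tour for each vehicle:
  {S1} + {S2, S3, S4, S5}: 56 + 85 = 141
  {S2} + {S1, S3, S4, S5}: 36 + 115 = 151
  {S1, S2} + {S3, S4, S5}: 69 + 83 = 152
  {S3} + {S1, S2, S4, S5}: 68 + 75 = 143
  {S1, S3} + {S2, S4, S5}: 101 + 42 = 143
  {S2, S3} + {S1, S4, S5}: 82 + 75 = 157
  … (15 splits in total)
Best: vehicle 1 Base → S1 → Base = 56; vehicle 2 Base → S3 → S5 → S2 → S4 → Base = 85; combined 141.

Minimum combined distance: 141 min.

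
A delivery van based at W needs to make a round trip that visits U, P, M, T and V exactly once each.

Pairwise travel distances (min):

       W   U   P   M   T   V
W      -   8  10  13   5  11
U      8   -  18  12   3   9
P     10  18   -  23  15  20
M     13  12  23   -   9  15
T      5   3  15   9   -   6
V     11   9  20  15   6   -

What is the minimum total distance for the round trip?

There are 60 distinct closed tours to check (reversals are equivalent).
W - U - P - M - T - V - W: 8+18+23+9+6+11 = 75
W - U - P - M - V - T - W: 8+18+23+15+6+5 = 75
W - U - P - T - M - V - W: 8+18+15+9+15+11 = 76
W - U - P - T - V - M - W: 8+18+15+6+15+13 = 75
W - U - P - V - M - T - W: 8+18+20+15+9+5 = 75
W - U - P - V - T - M - W: 8+18+20+6+9+13 = 74
W - U - M - P - T - V - W: 8+12+23+15+6+11 = 75
W - U - M - P - V - T - W: 8+12+23+20+6+5 = 74
W - U - M - T - P - V - W: 8+12+9+15+20+11 = 75
W - U - M - T - V - P - W: 8+12+9+6+20+10 = 65
W - U - M - V - P - T - W: 8+12+15+20+15+5 = 75
W - U - M - V - T - P - W: 8+12+15+6+15+10 = 66
W - U - T - P - M - V - W: 8+3+15+23+15+11 = 75
W - U - T - P - V - M - W: 8+3+15+20+15+13 = 74
… (46 more)
W - P - V - U - T - M - W: 10+20+9+3+9+13 = 64  ← best
The minimum is 64.
One optimal route: W → P → V → U → T → M → W (or its reverse).

64 min — the shortest possible round trip.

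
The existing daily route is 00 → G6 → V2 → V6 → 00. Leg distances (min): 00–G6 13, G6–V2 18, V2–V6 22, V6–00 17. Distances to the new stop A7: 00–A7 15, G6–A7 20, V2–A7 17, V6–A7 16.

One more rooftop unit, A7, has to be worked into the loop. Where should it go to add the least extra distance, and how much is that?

Insertion cost between consecutive stops i–j is d(i,A7) + d(A7,j) − d(i,j):
  between 00 and G6: 15 + 20 − 13 = 22
  between G6 and V2: 20 + 17 − 18 = 19
  between V2 and V6: 17 + 16 − 22 = 11
  between V6 and 00: 16 + 15 − 17 = 14
Cheapest insertion is between V2 and V6, adding 11.
New total = 70 + 11 = 81.

Minimum extra distance: 11 min, inserting A7 between V2 and V6.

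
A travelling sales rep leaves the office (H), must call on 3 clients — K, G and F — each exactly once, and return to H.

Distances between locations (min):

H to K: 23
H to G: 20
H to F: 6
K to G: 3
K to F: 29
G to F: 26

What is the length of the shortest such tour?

Shortest round trip = 58 min.

With 3 stops there are 3!/2 = 3 distinct round trips (a route and its reverse cost the same).
H - K - G - F - H: 23+3+26+6 = 58
H - K - F - G - H: 23+29+26+20 = 98
H - G - K - F - H: 20+3+29+6 = 58
The minimum is 58.
One optimal route: H → K → G → F → H (or its reverse).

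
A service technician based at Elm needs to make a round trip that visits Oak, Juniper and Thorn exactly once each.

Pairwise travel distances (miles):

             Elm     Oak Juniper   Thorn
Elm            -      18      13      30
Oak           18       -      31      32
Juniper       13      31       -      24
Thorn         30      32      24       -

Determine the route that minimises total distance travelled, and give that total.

Minimum total distance: 87 miles.

There are 3 distinct closed tours to check (reversals are equivalent).
Elm-Oak-Juniper-Thorn-Elm: 18+31+24+30 = 103
Elm-Oak-Thorn-Juniper-Elm: 18+32+24+13 = 87
Elm-Juniper-Oak-Thorn-Elm: 13+31+32+30 = 106
The minimum is 87.
One optimal route: Elm → Oak → Thorn → Juniper → Elm (or its reverse).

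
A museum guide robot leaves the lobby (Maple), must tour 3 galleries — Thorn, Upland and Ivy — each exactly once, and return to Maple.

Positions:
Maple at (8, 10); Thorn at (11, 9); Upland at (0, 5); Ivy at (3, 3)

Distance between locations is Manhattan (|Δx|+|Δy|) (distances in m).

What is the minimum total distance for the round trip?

Minimum total distance: 36 m.

Maple→Thorn→Upland→Ivy→Maple: 4+15+5+12 = 36
Maple→Thorn→Ivy→Upland→Maple: 4+14+5+13 = 36
Maple→Upland→Thorn→Ivy→Maple: 13+15+14+12 = 54
The minimum is 36.
One optimal route: Maple → Thorn → Upland → Ivy → Maple (or its reverse).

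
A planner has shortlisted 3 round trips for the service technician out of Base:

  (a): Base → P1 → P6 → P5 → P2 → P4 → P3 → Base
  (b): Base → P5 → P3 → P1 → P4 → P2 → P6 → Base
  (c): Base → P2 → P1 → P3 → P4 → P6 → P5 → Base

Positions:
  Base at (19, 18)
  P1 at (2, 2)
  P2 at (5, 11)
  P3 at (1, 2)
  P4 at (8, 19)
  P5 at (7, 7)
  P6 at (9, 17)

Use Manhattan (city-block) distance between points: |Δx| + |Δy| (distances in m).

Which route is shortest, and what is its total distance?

Shortest is (b), total 90 m.

(a): 33 + 22 + 12 + 6 + 11 + 24 + 34 = 142
(b): 23 + 11 + 1 + 23 + 11 + 10 + 11 = 90
(c): 21 + 12 + 1 + 24 + 3 + 12 + 23 = 96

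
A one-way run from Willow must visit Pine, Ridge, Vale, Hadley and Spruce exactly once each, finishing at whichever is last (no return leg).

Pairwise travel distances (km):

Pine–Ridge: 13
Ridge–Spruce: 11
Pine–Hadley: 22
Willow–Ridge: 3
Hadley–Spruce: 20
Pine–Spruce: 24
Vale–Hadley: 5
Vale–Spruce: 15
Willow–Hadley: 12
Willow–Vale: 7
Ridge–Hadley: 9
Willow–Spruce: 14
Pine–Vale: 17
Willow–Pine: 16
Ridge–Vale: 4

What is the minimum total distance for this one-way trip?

56 km — the minimum one-way total.

There are 5! = 120 possible orderings.
Willow→Pine→Ridge→Vale→Hadley→Spruce: 16+13+4+5+20 = 58
Willow→Pine→Ridge→Vale→Spruce→Hadley: 16+13+4+15+20 = 68
Willow→Pine→Ridge→Hadley→Vale→Spruce: 16+13+9+5+15 = 58
Willow→Pine→Ridge→Hadley→Spruce→Vale: 16+13+9+20+15 = 73
Willow→Pine→Ridge→Spruce→Vale→Hadley: 16+13+11+15+5 = 60
Willow→Pine→Ridge→Spruce→Hadley→Vale: 16+13+11+20+5 = 65
Willow→Pine→Vale→Ridge→Hadley→Spruce: 16+17+4+9+20 = 66
Willow→Pine→Vale→Ridge→Spruce→Hadley: 16+17+4+11+20 = 68
Willow→Pine→Vale→Hadley→Ridge→Spruce: 16+17+5+9+11 = 58
Willow→Pine→Vale→Hadley→Spruce→Ridge: 16+17+5+20+11 = 69
Willow→Pine→Vale→Spruce→Ridge→Hadley: 16+17+15+11+9 = 68
Willow→Pine→Vale→Spruce→Hadley→Ridge: 16+17+15+20+9 = 77
Willow→Pine→Hadley→Ridge→Vale→Spruce: 16+22+9+4+15 = 66
Willow→Pine→Hadley→Ridge→Spruce→Vale: 16+22+9+11+15 = 73
… (106 more)
Willow→Ridge→Vale→Hadley→Spruce→Pine: 3+4+5+20+24 = 56  ← best
The minimum is 56.
One shortest path: Willow → Ridge → Vale → Hadley → Spruce → Pine.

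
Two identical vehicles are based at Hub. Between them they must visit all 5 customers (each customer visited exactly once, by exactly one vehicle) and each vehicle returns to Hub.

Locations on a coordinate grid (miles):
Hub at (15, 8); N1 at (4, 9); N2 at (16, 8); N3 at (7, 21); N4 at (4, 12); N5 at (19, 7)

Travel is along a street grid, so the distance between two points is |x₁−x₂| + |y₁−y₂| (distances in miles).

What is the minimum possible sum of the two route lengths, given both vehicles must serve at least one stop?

Try each way of splitting the stops between the two vehicles (each non-empty) and, for each split, find the best tour for each vehicle:
  {N1} + {N2, N3, N4, N5}: 24 + 58 = 82
  {N2} + {N1, N3, N4, N5}: 2 + 58 = 60
  {N1, N2} + {N3, N4, N5}: 26 + 58 = 84
  {N3} + {N1, N2, N4, N5}: 42 + 40 = 82
  {N1, N3} + {N2, N4, N5}: 48 + 40 = 88
  {N2, N3} + {N1, N4, N5}: 44 + 40 = 84
  … (15 splits in total)
  {N1, N3, N4} + {N2, N5}: 48 + 10 = 58  ← best
Best: vehicle 1 Hub → N1 → N4 → N3 → Hub = 48; vehicle 2 Hub → N2 → N5 → Hub = 10; combined 58.

Minimum combined distance: 58 miles.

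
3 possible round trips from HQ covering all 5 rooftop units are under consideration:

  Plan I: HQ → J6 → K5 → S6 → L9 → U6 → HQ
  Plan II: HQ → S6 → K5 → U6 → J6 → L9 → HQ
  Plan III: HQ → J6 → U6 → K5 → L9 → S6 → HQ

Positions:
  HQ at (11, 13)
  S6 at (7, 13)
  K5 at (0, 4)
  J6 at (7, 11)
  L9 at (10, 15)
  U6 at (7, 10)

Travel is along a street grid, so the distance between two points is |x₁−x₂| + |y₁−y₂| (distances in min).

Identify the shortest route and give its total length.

Plan I: 6 + 14 + 16 + 5 + 8 + 7 = 56
Plan II: 4 + 16 + 13 + 1 + 7 + 3 = 44
Plan III: 6 + 1 + 13 + 21 + 5 + 4 = 50

44 min — Plan II is the shortest.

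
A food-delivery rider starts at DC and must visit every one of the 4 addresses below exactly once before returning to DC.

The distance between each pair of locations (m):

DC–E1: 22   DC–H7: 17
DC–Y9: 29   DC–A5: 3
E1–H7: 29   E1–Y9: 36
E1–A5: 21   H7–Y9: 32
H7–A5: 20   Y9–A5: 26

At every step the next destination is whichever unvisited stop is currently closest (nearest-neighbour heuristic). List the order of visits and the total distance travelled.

DC → [A5:3 / H7:17 / E1:22 / Y9:29] → A5 (3)
A5 → [H7:20 / E1:21 / Y9:26] → H7 (20)
H7 → [E1:29 / Y9:32] → E1 (29)
E1 → [Y9:36] → Y9 (36)
Return Y9→DC: 29.
Total = 3 + 20 + 29 + 36 + 29 = 117.

Nearest-neighbour total = 117 m; route DC → A5 → H7 → E1 → Y9 → DC.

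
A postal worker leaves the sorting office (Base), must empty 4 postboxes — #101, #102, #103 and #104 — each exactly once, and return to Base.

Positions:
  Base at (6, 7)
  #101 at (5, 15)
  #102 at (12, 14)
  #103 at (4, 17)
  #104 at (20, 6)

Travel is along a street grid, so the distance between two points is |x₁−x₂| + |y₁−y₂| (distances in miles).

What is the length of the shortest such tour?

Base→#101→#102→#103→#104→Base: 9+8+11+27+15 = 70
Base→#101→#102→#104→#103→Base: 9+8+16+27+12 = 72
Base→#101→#103→#102→#104→Base: 9+3+11+16+15 = 54
Base→#101→#103→#104→#102→Base: 9+3+27+16+13 = 68
Base→#101→#104→#102→#103→Base: 9+24+16+11+12 = 72
Base→#101→#104→#103→#102→Base: 9+24+27+11+13 = 84
Base→#102→#101→#103→#104→Base: 13+8+3+27+15 = 66
Base→#102→#101→#104→#103→Base: 13+8+24+27+12 = 84
Base→#102→#103→#101→#104→Base: 13+11+3+24+15 = 66
Base→#102→#104→#101→#103→Base: 13+16+24+3+12 = 68
Base→#103→#101→#102→#104→Base: 12+3+8+16+15 = 54
Base→#103→#102→#101→#104→Base: 12+11+8+24+15 = 70
The minimum is 54.
One optimal route: Base → #101 → #103 → #102 → #104 → Base (or its reverse).

54 miles — the shortest possible round trip.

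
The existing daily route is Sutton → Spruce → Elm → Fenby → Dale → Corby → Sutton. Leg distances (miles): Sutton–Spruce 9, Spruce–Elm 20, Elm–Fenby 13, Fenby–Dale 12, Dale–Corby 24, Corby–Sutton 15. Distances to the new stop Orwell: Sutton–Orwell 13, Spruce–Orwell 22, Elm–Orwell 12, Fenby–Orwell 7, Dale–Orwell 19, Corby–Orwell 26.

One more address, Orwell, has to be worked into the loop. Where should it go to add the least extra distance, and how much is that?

Minimum extra distance: 6 miles, inserting Orwell between Elm and Fenby.

Insertion cost between consecutive stops i–j is d(i,Orwell) + d(Orwell,j) − d(i,j):
  between Sutton and Spruce: 13 + 22 − 9 = 26
  between Spruce and Elm: 22 + 12 − 20 = 14
  between Elm and Fenby: 12 + 7 − 13 = 6
  between Fenby and Dale: 7 + 19 − 12 = 14
  between Dale and Corby: 19 + 26 − 24 = 21
  between Corby and Sutton: 26 + 13 − 15 = 24
Cheapest insertion is between Elm and Fenby, adding 6.
New total = 93 + 6 = 99.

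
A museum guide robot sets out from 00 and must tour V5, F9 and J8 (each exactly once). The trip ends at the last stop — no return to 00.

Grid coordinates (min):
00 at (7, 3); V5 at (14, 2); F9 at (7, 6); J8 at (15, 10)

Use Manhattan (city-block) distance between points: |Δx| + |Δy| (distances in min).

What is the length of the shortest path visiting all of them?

Shortest open route: 23 min.

There are 3! = 6 possible orderings.
00 → V5 → F9 → J8: 8+11+12 = 31
00 → V5 → J8 → F9: 8+9+12 = 29
00 → F9 → V5 → J8: 3+11+9 = 23
00 → F9 → J8 → V5: 3+12+9 = 24
00 → J8 → V5 → F9: 15+9+11 = 35
00 → J8 → F9 → V5: 15+12+11 = 38
The minimum is 23.
One shortest path: 00 → F9 → V5 → J8.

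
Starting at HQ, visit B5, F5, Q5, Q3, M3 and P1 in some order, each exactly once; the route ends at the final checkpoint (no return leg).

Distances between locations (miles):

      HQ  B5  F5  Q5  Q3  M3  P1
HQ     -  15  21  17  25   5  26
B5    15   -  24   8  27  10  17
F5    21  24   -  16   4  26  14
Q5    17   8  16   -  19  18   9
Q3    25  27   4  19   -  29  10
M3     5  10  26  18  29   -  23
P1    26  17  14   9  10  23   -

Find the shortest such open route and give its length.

There are 6! = 720 possible orderings.
HQ → B5 → F5 → Q5 → Q3 → M3 → P1: 15+24+16+19+29+23 = 126
HQ → B5 → F5 → Q5 → Q3 → P1 → M3: 15+24+16+19+10+23 = 107
HQ → B5 → F5 → Q5 → M3 → Q3 → P1: 15+24+16+18+29+10 = 112
HQ → B5 → F5 → Q5 → M3 → P1 → Q3: 15+24+16+18+23+10 = 106
HQ → B5 → F5 → Q5 → P1 → Q3 → M3: 15+24+16+9+10+29 = 103
HQ → B5 → F5 → Q5 → P1 → M3 → Q3: 15+24+16+9+23+29 = 116
HQ → B5 → F5 → Q3 → Q5 → M3 → P1: 15+24+4+19+18+23 = 103
HQ → B5 → F5 → Q3 → Q5 → P1 → M3: 15+24+4+19+9+23 = 94
… (712 more)
HQ → M3 → B5 → Q5 → P1 → Q3 → F5: 5+10+8+9+10+4 = 46  ← best
The minimum is 46.
One shortest path: HQ → M3 → B5 → Q5 → P1 → Q3 → F5.

46 miles — the minimum one-way total.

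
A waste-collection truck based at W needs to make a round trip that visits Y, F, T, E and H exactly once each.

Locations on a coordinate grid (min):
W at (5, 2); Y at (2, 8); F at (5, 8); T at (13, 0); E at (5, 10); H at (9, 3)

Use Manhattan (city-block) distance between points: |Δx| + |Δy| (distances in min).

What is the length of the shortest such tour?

W → Y → F → T → E → H → W: 9+3+16+18+11+5 = 62
W → Y → F → T → H → E → W: 9+3+16+7+11+8 = 54
W → Y → F → E → T → H → W: 9+3+2+18+7+5 = 44
W → Y → F → E → H → T → W: 9+3+2+11+7+10 = 42
W → Y → F → H → T → E → W: 9+3+9+7+18+8 = 54
W → Y → F → H → E → T → W: 9+3+9+11+18+10 = 60
W → Y → T → F → E → H → W: 9+19+16+2+11+5 = 62
W → Y → T → F → H → E → W: 9+19+16+9+11+8 = 72
W → Y → T → E → F → H → W: 9+19+18+2+9+5 = 62
W → Y → T → E → H → F → W: 9+19+18+11+9+6 = 72
W → Y → T → H → F → E → W: 9+19+7+9+2+8 = 54
W → Y → T → H → E → F → W: 9+19+7+11+2+6 = 54
W → Y → E → F → T → H → W: 9+5+2+16+7+5 = 44
W → Y → E → F → H → T → W: 9+5+2+9+7+10 = 42
… (46 more)
The minimum is 42.
One optimal route: W → Y → F → E → H → T → W (or its reverse).

42 min — the shortest possible round trip.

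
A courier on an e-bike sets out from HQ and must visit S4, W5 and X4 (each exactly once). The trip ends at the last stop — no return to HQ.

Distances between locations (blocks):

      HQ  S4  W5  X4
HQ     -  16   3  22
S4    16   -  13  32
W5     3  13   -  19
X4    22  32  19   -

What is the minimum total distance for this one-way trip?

Shortest open route: 48 blocks.

There are 3! = 6 possible orderings.
HQ - S4 - W5 - X4: 16+13+19 = 48
HQ - S4 - X4 - W5: 16+32+19 = 67
HQ - W5 - S4 - X4: 3+13+32 = 48
HQ - W5 - X4 - S4: 3+19+32 = 54
HQ - X4 - S4 - W5: 22+32+13 = 67
HQ - X4 - W5 - S4: 22+19+13 = 54
The minimum is 48.
One shortest path: HQ → S4 → W5 → X4.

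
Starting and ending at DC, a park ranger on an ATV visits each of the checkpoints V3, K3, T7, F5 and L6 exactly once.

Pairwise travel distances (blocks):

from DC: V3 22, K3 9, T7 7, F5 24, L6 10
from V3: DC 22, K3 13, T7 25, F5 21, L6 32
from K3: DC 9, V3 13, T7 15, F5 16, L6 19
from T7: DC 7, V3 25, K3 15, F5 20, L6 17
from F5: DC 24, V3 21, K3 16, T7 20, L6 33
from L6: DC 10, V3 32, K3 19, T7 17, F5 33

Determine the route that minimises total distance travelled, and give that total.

With 5 stops there are 5!/2 = 60 distinct round trips (a route and its reverse cost the same).
DC→V3→K3→T7→F5→L6→DC: 22+13+15+20+33+10 = 113
DC→V3→K3→T7→L6→F5→DC: 22+13+15+17+33+24 = 124
DC→V3→K3→F5→T7→L6→DC: 22+13+16+20+17+10 = 98
DC→V3→K3→F5→L6→T7→DC: 22+13+16+33+17+7 = 108
DC→V3→K3→L6→T7→F5→DC: 22+13+19+17+20+24 = 115
DC→V3→K3→L6→F5→T7→DC: 22+13+19+33+20+7 = 114
DC→V3→T7→K3→F5→L6→DC: 22+25+15+16+33+10 = 121
DC→V3→T7→K3→L6→F5→DC: 22+25+15+19+33+24 = 138
DC→V3→T7→F5→K3→L6→DC: 22+25+20+16+19+10 = 112
DC→V3→T7→F5→L6→K3→DC: 22+25+20+33+19+9 = 128
DC→V3→T7→L6→K3→F5→DC: 22+25+17+19+16+24 = 123
DC→V3→T7→L6→F5→K3→DC: 22+25+17+33+16+9 = 122
DC→V3→F5→K3→T7→L6→DC: 22+21+16+15+17+10 = 101
DC→V3→F5→K3→L6→T7→DC: 22+21+16+19+17+7 = 102
… (46 more)
DC→K3→V3→F5→T7→L6→DC: 9+13+21+20+17+10 = 90  ← best
The minimum is 90.
One optimal route: DC → K3 → V3 → F5 → T7 → L6 → DC (or its reverse).

90 blocks — the shortest possible round trip.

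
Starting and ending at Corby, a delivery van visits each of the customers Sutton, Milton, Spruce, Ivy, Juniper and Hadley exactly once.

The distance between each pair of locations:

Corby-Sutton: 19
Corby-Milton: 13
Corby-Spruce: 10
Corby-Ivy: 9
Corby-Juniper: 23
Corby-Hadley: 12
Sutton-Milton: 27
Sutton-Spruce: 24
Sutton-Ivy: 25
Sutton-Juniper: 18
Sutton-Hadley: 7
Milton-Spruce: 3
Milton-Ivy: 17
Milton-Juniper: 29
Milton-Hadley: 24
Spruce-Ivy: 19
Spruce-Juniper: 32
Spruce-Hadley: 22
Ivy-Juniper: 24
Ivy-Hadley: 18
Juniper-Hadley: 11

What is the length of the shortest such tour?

Shortest round trip = 91.

Corby→Sutton→Milton→Spruce→Ivy→Juniper→Hadley→Corby: 19+27+3+19+24+11+12 = 115
Corby→Sutton→Milton→Spruce→Ivy→Hadley→Juniper→Corby: 19+27+3+19+18+11+23 = 120
Corby→Sutton→Milton→Spruce→Juniper→Ivy→Hadley→Corby: 19+27+3+32+24+18+12 = 135
Corby→Sutton→Milton→Spruce→Juniper→Hadley→Ivy→Corby: 19+27+3+32+11+18+9 = 119
Corby→Sutton→Milton→Spruce→Hadley→Ivy→Juniper→Corby: 19+27+3+22+18+24+23 = 136
Corby→Sutton→Milton→Spruce→Hadley→Juniper→Ivy→Corby: 19+27+3+22+11+24+9 = 115
Corby→Sutton→Milton→Ivy→Spruce→Juniper→Hadley→Corby: 19+27+17+19+32+11+12 = 137
Corby→Sutton→Milton→Ivy→Spruce→Hadley→Juniper→Corby: 19+27+17+19+22+11+23 = 138
… (352 more)
Corby→Sutton→Hadley→Juniper→Ivy→Milton→Spruce→Corby: 19+7+11+24+17+3+10 = 91  ← best
The minimum is 91.
One optimal route: Corby → Sutton → Hadley → Juniper → Ivy → Milton → Spruce → Corby (or its reverse).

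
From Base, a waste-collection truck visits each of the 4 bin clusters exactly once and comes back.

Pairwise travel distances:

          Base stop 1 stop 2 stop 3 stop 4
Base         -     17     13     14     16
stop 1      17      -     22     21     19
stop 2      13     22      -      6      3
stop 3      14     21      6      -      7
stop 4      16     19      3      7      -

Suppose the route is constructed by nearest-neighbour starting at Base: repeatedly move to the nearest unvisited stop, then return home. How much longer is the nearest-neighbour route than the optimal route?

Excess over optimum: 2.

Base: stop 2=13, stop 3=14, stop 4=16, stop 1=17 ⇒ stop 2
stop 2: stop 4=3, stop 3=6, stop 1=22 ⇒ stop 4
stop 4: stop 3=7, stop 1=19 ⇒ stop 3
stop 3: stop 1=21 ⇒ stop 1
NN route Base → stop 2 → stop 4 → stop 3 → stop 1 → Base costs 61.
Optimal: Base → stop 1 → stop 4 → stop 2 → stop 3 → Base costs 59 (by enumerating all 12 distinct tours).
Excess = 61 − 59 = 2.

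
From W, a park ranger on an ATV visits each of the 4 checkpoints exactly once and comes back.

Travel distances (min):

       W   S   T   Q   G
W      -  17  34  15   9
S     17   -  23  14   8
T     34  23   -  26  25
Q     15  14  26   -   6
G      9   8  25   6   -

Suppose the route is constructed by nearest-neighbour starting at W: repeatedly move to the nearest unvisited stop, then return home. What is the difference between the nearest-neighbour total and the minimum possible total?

5 min longer than the optimal tour.

W: G=9, Q=15, S=17, T=34 ⇒ G
G: Q=6, S=8, T=25 ⇒ Q
Q: S=14, T=26 ⇒ S
S: T=23 ⇒ T
NN route W → G → Q → S → T → W costs 86.
Optimal: W → S → T → Q → G → W costs 81 (by enumerating all 12 distinct tours).
Excess = 86 − 81 = 5.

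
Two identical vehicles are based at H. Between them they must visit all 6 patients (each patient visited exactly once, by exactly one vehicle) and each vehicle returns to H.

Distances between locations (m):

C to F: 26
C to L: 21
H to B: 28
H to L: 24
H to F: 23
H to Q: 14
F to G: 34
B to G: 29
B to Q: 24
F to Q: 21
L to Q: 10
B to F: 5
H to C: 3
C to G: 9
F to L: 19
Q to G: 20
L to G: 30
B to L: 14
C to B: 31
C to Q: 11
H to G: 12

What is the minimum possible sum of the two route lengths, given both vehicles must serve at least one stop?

Minimum combined distance: 90 m.

Try each way of splitting the stops between the two vehicles (each non-empty) and, for each split, find the best tour for each vehicle:
  {C} + {B, F, L, Q, G}: 6 + 84 = 90
  {B} + {C, F, L, Q, G}: 56 + 84 = 140
  {C, B} + {F, L, Q, G}: 62 + 84 = 146
  {F} + {C, B, L, Q, G}: 46 + 79 = 125
  {C, F} + {B, L, Q, G}: 52 + 79 = 131
  {B, F} + {C, L, Q, G}: 56 + 66 = 122
  … (31 splits in total)
Best: vehicle 1 H → C → H = 6; vehicle 2 H → F → B → L → Q → G → H = 84; combined 90.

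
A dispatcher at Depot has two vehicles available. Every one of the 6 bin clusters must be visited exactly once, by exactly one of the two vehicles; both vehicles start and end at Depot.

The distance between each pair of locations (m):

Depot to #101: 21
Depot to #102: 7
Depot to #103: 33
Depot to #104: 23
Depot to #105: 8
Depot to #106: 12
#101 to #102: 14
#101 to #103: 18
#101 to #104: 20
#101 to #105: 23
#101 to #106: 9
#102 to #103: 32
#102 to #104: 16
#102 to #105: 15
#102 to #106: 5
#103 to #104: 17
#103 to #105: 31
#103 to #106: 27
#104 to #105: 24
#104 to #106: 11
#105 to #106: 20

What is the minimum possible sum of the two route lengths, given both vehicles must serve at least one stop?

95 m — the smallest possible combined total.

Try each way of splitting the stops between the two vehicles (each non-empty) and, for each split, find the best tour for each vehicle:
  {#101} + {#102, #103, #104, #105, #106}: 42 + 79 = 121
  {#102} + {#101, #103, #104, #105, #106}: 14 + 88 = 102
  {#101, #102} + {#103, #104, #105, #106}: 42 + 79 = 121
  {#103} + {#101, #102, #104, #105, #106}: 66 + 73 = 139
  {#101, #103} + {#102, #104, #105, #106}: 72 + 55 = 127
  {#102, #103} + {#101, #104, #105, #106}: 72 + 73 = 145
  … (31 splits in total)
  {#105} + {#101, #102, #103, #104, #106}: 16 + 79 = 95  ← best
Best: vehicle 1 Depot → #105 → Depot = 16; vehicle 2 Depot → #101 → #103 → #104 → #106 → #102 → Depot = 79; combined 95.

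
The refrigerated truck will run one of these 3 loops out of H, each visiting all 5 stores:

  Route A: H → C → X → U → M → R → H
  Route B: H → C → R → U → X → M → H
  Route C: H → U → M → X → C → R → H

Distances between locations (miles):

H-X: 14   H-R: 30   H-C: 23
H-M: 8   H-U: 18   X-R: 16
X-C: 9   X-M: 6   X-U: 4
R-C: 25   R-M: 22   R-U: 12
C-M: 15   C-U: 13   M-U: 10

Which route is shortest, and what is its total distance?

78 miles — Route B is the shortest.

Route A: 23 + 9 + 4 + 10 + 22 + 30 = 98
Route B: 23 + 25 + 12 + 4 + 6 + 8 = 78
Route C: 18 + 10 + 6 + 9 + 25 + 30 = 98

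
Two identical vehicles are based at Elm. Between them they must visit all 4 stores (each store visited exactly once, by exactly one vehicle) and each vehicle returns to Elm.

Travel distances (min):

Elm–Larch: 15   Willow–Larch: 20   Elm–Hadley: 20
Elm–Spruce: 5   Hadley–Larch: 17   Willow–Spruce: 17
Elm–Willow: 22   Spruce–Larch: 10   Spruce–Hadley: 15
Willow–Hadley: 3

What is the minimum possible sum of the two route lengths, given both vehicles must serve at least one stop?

67 min — the smallest possible combined total.

Check every non-empty split of the stops between the two vehicles; for each half take its own optimal tour:
  {Willow} + {Spruce, Hadley, Larch}: 44 + 52 = 96
  {Spruce} + {Willow, Hadley, Larch}: 10 + 57 = 67
  {Willow, Spruce} + {Hadley, Larch}: 44 + 52 = 96
  {Hadley} + {Willow, Spruce, Larch}: 40 + 57 = 97
  {Willow, Hadley} + {Spruce, Larch}: 45 + 30 = 75
  {Spruce, Hadley} + {Willow, Larch}: 40 + 57 = 97
  … (7 splits in total)
Best: vehicle 1 Elm → Spruce → Elm = 10; vehicle 2 Elm → Willow → Hadley → Larch → Elm = 57; combined 67.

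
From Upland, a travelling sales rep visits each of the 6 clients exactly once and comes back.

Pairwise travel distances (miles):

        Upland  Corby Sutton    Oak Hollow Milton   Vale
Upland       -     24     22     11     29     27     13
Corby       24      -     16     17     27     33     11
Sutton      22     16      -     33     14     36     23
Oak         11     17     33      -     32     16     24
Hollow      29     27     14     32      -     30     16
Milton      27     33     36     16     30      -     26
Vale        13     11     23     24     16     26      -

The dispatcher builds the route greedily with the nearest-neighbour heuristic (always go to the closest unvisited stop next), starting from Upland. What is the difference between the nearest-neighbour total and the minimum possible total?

12 miles longer than the optimal tour.

From Upland: Oak=11, Vale=13, Sutton=22, Corby=24, Milton=27, Hollow=29 → choose Oak (11).
From Oak: Milton=16, Corby=17, Vale=24, Hollow=32, Sutton=33 → choose Milton (16).
From Milton: Vale=26, Hollow=30, Corby=33, Sutton=36 → choose Vale (26).
From Vale: Corby=11, Hollow=16, Sutton=23 → choose Corby (11).
From Corby: Sutton=16, Hollow=27 → choose Sutton (16).
From Sutton: Hollow=14 → choose Hollow (14).
NN route Upland → Oak → Milton → Vale → Corby → Sutton → Hollow → Upland costs 123.
Optimal: Upland → Oak → Milton → Hollow → Sutton → Corby → Vale → Upland costs 111 (by enumerating all 360 distinct tours).
Excess = 123 − 111 = 12.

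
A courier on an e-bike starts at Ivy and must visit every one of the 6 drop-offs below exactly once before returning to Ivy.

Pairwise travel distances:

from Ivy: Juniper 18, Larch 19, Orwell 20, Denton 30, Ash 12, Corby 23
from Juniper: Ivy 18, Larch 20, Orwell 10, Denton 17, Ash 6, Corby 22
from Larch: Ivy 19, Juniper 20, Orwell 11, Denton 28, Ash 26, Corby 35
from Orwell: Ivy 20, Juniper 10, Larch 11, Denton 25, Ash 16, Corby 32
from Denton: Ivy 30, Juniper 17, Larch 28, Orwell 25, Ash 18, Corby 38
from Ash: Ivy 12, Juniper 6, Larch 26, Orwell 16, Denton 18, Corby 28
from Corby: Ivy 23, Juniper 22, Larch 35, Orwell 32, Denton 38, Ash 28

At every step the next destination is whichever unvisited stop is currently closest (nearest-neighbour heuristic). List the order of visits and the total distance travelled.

128 along Ivy → Ash → Juniper → Orwell → Larch → Denton → Corby → Ivy.

From Ivy: distances to unvisited — Ash=12, Juniper=18, Larch=19, Orwell=20, Corby=23, Denton=30. Nearest is Ash (12).
From Ash: distances to unvisited — Juniper=6, Orwell=16, Denton=18, Larch=26, Corby=28. Nearest is Juniper (6).
From Juniper: distances to unvisited — Orwell=10, Denton=17, Larch=20, Corby=22. Nearest is Orwell (10).
From Orwell: distances to unvisited — Larch=11, Denton=25, Corby=32. Nearest is Larch (11).
From Larch: distances to unvisited — Denton=28, Corby=35. Nearest is Denton (28).
From Denton: distances to unvisited — Corby=38. Nearest is Corby (38).
Return Corby→Ivy: 23.
Total = 12 + 6 + 10 + 11 + 28 + 38 + 23 = 128.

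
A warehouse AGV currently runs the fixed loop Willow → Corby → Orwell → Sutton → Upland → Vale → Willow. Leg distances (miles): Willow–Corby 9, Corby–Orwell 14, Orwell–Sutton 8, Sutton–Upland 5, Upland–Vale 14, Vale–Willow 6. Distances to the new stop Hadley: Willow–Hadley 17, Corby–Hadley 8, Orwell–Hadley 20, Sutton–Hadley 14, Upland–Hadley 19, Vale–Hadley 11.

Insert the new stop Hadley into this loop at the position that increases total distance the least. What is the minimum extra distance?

Insertion cost between consecutive stops i–j is d(i,Hadley) + d(Hadley,j) − d(i,j):
  between Willow and Corby: 17 + 8 − 9 = 16
  between Corby and Orwell: 8 + 20 − 14 = 14
  between Orwell and Sutton: 20 + 14 − 8 = 26
  between Sutton and Upland: 14 + 19 − 5 = 28
  between Upland and Vale: 19 + 11 − 14 = 16
  between Vale and Willow: 11 + 17 − 6 = 22
Cheapest insertion is between Corby and Orwell, adding 14.
New total = 56 + 14 = 70.

+14 miles — insert Hadley between Corby and Orwell.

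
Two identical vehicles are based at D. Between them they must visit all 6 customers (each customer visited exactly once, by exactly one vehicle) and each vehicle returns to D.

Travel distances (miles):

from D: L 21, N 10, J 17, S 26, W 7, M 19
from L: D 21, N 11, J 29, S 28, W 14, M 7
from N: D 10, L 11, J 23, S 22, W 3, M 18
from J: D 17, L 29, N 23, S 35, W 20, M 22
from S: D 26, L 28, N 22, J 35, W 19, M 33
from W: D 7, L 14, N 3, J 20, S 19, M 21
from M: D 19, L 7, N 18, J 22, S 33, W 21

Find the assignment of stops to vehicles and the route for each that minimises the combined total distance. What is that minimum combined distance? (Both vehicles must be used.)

Minimum combined distance: 119 miles.

There are 2^5 − 1 = 31 ways to divide the 6 stops into two non-empty groups. For each, the best each vehicle can do is its own shortest tour through its group:
  {L} + {N, J, S, W, M}: 42 + 104 = 146
  {N} + {L, J, S, W, M}: 20 + 100 = 120
  {L, N} + {J, S, W, M}: 42 + 98 = 140
  {J} + {L, N, S, W, M}: 34 + 85 = 119
  {L, J} + {N, S, W, M}: 67 + 84 = 151
  {N, J} + {L, S, W, M}: 50 + 80 = 130
  … (31 splits in total)
Best: vehicle 1 D → J → D = 34; vehicle 2 D → S → W → N → L → M → D = 85; combined 119.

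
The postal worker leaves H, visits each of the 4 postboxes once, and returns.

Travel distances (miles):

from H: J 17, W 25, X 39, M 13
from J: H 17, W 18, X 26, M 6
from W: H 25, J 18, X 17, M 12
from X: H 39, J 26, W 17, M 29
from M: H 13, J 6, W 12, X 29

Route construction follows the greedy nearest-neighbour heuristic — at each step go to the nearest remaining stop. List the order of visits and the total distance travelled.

At H the remaining stops are M 13, J 17, W 25, X 39; go to M.
At M the remaining stops are J 6, W 12, X 29; go to J.
At J the remaining stops are W 18, X 26; go to W.
At W the remaining stops are X 17; go to X.
Return X→H: 39.
Total = 13 + 6 + 18 + 17 + 39 = 93.

Nearest-neighbour total = 93 miles; route H → M → J → W → X → H.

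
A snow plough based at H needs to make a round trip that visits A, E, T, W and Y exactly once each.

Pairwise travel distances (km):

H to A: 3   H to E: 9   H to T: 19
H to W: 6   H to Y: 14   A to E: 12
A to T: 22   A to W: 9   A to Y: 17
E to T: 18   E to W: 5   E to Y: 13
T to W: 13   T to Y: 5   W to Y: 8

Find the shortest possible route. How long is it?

H-A-E-T-W-Y-H: 3+12+18+13+8+14 = 68
H-A-E-T-Y-W-H: 3+12+18+5+8+6 = 52
H-A-E-W-T-Y-H: 3+12+5+13+5+14 = 52
H-A-E-W-Y-T-H: 3+12+5+8+5+19 = 52
H-A-E-Y-T-W-H: 3+12+13+5+13+6 = 52
H-A-E-Y-W-T-H: 3+12+13+8+13+19 = 68
H-A-T-E-W-Y-H: 3+22+18+5+8+14 = 70
H-A-T-E-Y-W-H: 3+22+18+13+8+6 = 70
H-A-T-W-E-Y-H: 3+22+13+5+13+14 = 70
H-A-T-W-Y-E-H: 3+22+13+8+13+9 = 68
H-A-T-Y-E-W-H: 3+22+5+13+5+6 = 54
H-A-T-Y-W-E-H: 3+22+5+8+5+9 = 52
H-A-W-E-T-Y-H: 3+9+5+18+5+14 = 54
H-A-W-E-Y-T-H: 3+9+5+13+5+19 = 54
… (46 more)
The minimum is 52.
One optimal route: H → A → E → T → Y → W → H (or its reverse).

Shortest round trip = 52 km.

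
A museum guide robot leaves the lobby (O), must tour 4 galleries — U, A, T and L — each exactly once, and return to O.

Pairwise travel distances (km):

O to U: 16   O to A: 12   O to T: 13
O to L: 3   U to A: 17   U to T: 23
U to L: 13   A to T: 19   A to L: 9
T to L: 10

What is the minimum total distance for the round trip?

There are 12 distinct closed tours to check (reversals are equivalent).
O → U → A → T → L → O: 16+17+19+10+3 = 65
O → U → A → L → T → O: 16+17+9+10+13 = 65
O → U → T → A → L → O: 16+23+19+9+3 = 70
O → U → T → L → A → O: 16+23+10+9+12 = 70
O → U → L → A → T → O: 16+13+9+19+13 = 70
O → U → L → T → A → O: 16+13+10+19+12 = 70
O → A → U → T → L → O: 12+17+23+10+3 = 65
O → A → U → L → T → O: 12+17+13+10+13 = 65
O → A → T → U → L → O: 12+19+23+13+3 = 70
O → A → L → U → T → O: 12+9+13+23+13 = 70
O → T → U → A → L → O: 13+23+17+9+3 = 65
O → T → A → U → L → O: 13+19+17+13+3 = 65
The minimum is 65.
One optimal route: O → U → A → T → L → O (or its reverse).

Shortest round trip = 65 km.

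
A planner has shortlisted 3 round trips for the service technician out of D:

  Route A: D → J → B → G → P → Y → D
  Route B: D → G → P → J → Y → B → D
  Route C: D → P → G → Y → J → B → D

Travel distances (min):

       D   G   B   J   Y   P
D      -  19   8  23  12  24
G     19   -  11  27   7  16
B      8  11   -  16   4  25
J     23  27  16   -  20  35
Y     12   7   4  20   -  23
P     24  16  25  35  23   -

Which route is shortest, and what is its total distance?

Shortest is Route C, total 91 min.

Route A: 23 + 16 + 11 + 16 + 23 + 12 = 101
Route B: 19 + 16 + 35 + 20 + 4 + 8 = 102
Route C: 24 + 16 + 7 + 20 + 16 + 8 = 91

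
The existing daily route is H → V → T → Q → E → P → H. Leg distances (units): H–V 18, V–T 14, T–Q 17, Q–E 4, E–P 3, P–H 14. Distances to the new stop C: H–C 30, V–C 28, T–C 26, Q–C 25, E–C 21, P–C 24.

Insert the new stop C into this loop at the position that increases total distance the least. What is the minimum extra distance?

Minimum extra distance: 34, inserting C between T and Q.

Insertion cost between consecutive stops i–j is d(i,C) + d(C,j) − d(i,j):
  between H and V: 30 + 28 − 18 = 40
  between V and T: 28 + 26 − 14 = 40
  between T and Q: 26 + 25 − 17 = 34
  between Q and E: 25 + 21 − 4 = 42
  between E and P: 21 + 24 − 3 = 42
  between P and H: 24 + 30 − 14 = 40
Cheapest insertion is between T and Q, adding 34.
New total = 70 + 34 = 104.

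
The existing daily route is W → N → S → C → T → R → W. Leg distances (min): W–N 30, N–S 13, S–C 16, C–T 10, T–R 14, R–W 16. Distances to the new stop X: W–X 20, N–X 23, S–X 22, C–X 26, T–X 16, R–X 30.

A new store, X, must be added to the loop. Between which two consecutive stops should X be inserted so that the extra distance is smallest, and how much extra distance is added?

Adding 13 min by placing X on the W–N leg.

Insertion cost between consecutive stops i–j is d(i,X) + d(X,j) − d(i,j):
  between W and N: 20 + 23 − 30 = 13
  between N and S: 23 + 22 − 13 = 32
  between S and C: 22 + 26 − 16 = 32
  between C and T: 26 + 16 − 10 = 32
  between T and R: 16 + 30 − 14 = 32
  between R and W: 30 + 20 − 16 = 34
Cheapest insertion is between W and N, adding 13.
New total = 99 + 13 = 112.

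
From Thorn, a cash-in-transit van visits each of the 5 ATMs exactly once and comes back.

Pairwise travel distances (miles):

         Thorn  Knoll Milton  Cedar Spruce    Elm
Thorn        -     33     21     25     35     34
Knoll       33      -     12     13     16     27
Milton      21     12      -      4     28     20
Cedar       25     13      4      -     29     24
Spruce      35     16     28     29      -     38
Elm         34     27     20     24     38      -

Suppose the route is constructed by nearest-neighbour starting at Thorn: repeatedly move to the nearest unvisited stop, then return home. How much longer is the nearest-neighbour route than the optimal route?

From Thorn: Milton=21, Cedar=25, Knoll=33, Elm=34, Spruce=35 → choose Milton (21).
From Milton: Cedar=4, Knoll=12, Elm=20, Spruce=28 → choose Cedar (4).
From Cedar: Knoll=13, Elm=24, Spruce=29 → choose Knoll (13).
From Knoll: Spruce=16, Elm=27 → choose Spruce (16).
From Spruce: Elm=38 → choose Elm (38).
NN route Thorn → Milton → Cedar → Knoll → Spruce → Elm → Thorn costs 126.
Optimal: Thorn → Spruce → Knoll → Cedar → Milton → Elm → Thorn costs 122 (by enumerating all 60 distinct tours).
Excess = 126 − 122 = 4.

The nearest-neighbour route is 4 miles longer than optimal.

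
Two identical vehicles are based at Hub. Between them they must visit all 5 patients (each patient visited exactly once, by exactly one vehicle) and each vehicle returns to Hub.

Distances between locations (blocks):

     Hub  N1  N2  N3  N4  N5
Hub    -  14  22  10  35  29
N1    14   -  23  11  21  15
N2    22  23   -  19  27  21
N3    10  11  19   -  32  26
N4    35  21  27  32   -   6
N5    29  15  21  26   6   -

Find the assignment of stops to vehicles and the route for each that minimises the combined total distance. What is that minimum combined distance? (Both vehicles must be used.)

Minimum combined distance: 104 blocks.

Check every non-empty split of the stops between the two vehicles; for each half take its own optimal tour:
  {N1} + {N2, N3, N4, N5}: 28 + 91 = 119
  {N2} + {N1, N3, N4, N5}: 44 + 77 = 121
  {N1, N2} + {N3, N4, N5}: 59 + 77 = 136
  {N3} + {N1, N2, N4, N5}: 20 + 84 = 104
  {N1, N3} + {N2, N4, N5}: 35 + 84 = 119
  {N2, N3} + {N1, N4, N5}: 51 + 70 = 121
  … (15 splits in total)
Best: vehicle 1 Hub → N3 → Hub = 20; vehicle 2 Hub → N1 → N4 → N5 → N2 → Hub = 84; combined 104.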